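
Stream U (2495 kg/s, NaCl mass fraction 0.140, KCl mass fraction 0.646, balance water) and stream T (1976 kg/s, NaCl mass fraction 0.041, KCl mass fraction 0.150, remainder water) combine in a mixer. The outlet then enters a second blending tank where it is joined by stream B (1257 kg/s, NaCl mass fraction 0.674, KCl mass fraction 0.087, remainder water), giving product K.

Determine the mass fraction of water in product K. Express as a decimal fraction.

0.425

Overall, product flow = 5728 kg/s.
water in = 2495×0.214 + 1976×0.809 + 1257×0.239 = 2432.9 kg/s.
water fraction in K = 0.425.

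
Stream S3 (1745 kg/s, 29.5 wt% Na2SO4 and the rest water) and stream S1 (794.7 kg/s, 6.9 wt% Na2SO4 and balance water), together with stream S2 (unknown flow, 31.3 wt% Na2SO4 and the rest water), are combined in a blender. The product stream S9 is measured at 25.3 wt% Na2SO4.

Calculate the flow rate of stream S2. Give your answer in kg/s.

Let S2 be the unknown flow. Total out = 2539.7 + S2.
Na2SO4 balance: 569.61 + 0.313·S2 = 0.253·(2539.7 + S2)
(0.313 − 0.253)·S2 = 0.253×2539.7 − 569.61 = 72.935
S2 = 72.935 / 0.060 = 1215.6 kg/s

1216 kg/s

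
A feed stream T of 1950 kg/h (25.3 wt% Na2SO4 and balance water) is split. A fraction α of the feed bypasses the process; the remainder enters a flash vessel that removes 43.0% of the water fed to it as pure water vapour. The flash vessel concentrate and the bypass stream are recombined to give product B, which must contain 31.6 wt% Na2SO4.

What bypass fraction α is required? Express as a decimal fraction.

All 1950×0.253 = 493.35 kg/h of Na2SO4 reaches B, so B = 493.35/0.316 = 1561.2 kg/h and vapour = 388.77 kg/h.
The evaporator receives (1−α)·1950 of feed at 0.747 water and removes 0.430 of that water:
0.430×0.747×(1−α)×1950 = 388.77
(1−α) = 388.77/626.36 = 0.6207;  α = 0.3793.

0.379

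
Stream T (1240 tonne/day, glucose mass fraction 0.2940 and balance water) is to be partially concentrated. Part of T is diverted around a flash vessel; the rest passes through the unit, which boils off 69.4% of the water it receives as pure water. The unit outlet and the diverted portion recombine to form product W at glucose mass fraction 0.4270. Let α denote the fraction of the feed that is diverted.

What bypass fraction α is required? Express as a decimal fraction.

0.364

All 1240×0.294 = 364.56 tonne/day of glucose reaches W, so W = 364.56/0.427 = 853.77 tonne/day and vapour = 386.23 tonne/day.
The evaporator receives (1−α)·1240 of feed at 0.706 water and removes 0.694 of that water:
0.694×0.706×(1−α)×1240 = 386.23
(1−α) = 386.23/607.56 = 0.6357;  α = 0.3643.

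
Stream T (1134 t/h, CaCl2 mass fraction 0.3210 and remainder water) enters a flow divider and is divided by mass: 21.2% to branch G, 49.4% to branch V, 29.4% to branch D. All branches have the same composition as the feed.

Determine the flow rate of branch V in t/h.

Branch V flow = 0.494×1134 = 560.2 t/h.

560.2 t/h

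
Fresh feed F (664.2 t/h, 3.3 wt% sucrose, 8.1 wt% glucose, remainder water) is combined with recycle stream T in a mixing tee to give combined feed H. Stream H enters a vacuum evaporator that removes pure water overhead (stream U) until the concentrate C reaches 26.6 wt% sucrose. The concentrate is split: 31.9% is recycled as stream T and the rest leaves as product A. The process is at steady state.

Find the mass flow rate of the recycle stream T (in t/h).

38.6 t/h

Overall sucrose balance (none leaves overhead): sucrose in fresh feed = sucrose in product, i.e. 664.2×0.033 = (1−0.319)·C·0.266.
C = 21.919/(0.266×0.681) = 121 t/h.
Recycle T = 0.319×121 = 38.599 t/h.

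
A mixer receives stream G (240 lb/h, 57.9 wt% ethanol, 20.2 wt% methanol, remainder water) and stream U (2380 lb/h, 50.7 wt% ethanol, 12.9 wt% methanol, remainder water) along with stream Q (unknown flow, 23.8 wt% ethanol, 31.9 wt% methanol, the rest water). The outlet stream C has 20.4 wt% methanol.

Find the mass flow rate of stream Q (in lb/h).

Let Q be the unknown flow. Total out = 2620 + Q.
methanol balance: 355.5 + 0.319·Q = 0.204·(2620 + Q)
(0.319 − 0.204)·Q = 0.204×2620 − 355.5 = 178.98
Q = 178.98 / 0.115 = 1556.3 lb/h

1556 lb/h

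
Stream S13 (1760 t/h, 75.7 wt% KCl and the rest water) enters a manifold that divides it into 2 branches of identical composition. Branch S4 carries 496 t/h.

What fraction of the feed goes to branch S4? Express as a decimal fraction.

0.282

Fraction to S4 = 496/1760 = 0.2818.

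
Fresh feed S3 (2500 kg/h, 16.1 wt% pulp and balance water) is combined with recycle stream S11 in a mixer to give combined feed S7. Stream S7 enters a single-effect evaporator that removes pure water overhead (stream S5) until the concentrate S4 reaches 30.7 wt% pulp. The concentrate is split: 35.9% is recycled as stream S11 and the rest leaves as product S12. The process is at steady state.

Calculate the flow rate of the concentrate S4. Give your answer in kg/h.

2045 kg/h

Overall pulp balance (none leaves overhead): pulp in fresh feed = pulp in product, i.e. 2500×0.161 = (1−0.359)·S4·0.307.
S4 = 402.5/(0.307×0.641) = 2045.4 kg/h.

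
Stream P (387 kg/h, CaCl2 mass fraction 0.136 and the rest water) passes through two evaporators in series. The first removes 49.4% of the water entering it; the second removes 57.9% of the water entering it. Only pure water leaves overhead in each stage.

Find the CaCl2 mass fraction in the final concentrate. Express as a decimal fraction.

0.425

water in feed = 387×0.864 = 334.37 kg/h.
After stage 1: water left = (1−0.494)×334.37 = 169.19; stream total = 221.82 kg/h.
After stage 2: water left = (1−0.579)×169.19 = 71.229; final concentrate = 123.86 kg/h.
CaCl2 fraction = 52.632/123.86 = 0.425.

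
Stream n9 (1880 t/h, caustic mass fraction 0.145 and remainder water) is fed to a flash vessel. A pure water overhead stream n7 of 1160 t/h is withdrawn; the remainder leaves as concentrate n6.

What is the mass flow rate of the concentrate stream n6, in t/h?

720 t/h

Concentrate = 1880 − 1160 = 720 t/h.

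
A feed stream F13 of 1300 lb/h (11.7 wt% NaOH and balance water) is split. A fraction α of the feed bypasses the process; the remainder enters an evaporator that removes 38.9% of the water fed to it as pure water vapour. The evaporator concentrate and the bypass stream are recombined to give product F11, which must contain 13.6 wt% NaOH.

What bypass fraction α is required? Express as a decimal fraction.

All 1300×0.117 = 152.1 lb/h of NaOH reaches F11, so F11 = 152.1/0.136 = 1118.4 lb/h and vapour = 181.62 lb/h.
The evaporator receives (1−α)·1300 of feed at 0.883 water and removes 0.389 of that water:
0.389×0.883×(1−α)×1300 = 181.62
(1−α) = 181.62/446.53 = 0.4067;  α = 0.5933.

0.593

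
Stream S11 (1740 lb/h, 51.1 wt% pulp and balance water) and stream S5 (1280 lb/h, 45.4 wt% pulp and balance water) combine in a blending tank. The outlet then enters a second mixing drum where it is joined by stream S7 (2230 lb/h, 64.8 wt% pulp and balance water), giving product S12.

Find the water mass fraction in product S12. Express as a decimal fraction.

Overall, product flow = 5250 lb/h.
water in = 1740×0.489 + 1280×0.546 + 2230×0.352 = 2334.7 lb/h.
water fraction in S12 = 0.445.

0.445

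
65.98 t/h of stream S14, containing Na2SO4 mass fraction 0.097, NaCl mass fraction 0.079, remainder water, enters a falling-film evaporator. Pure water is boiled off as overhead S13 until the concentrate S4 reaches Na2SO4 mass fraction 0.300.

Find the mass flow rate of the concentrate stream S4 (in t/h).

Na2SO4 is conserved: 65.98×0.097 = 6.4001 t/h all reports to the concentrate.
Concentrate = 6.4001/(target fraction) = 21.334 t/h.

21.33 t/h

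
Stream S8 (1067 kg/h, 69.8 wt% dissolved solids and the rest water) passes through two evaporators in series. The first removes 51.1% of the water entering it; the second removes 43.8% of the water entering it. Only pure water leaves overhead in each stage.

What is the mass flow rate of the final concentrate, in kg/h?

833.3 kg/h

water in feed = 1067×0.302 = 322.23 kg/h.
After stage 1: water left = (1−0.511)×322.23 = 157.57; stream total = 902.34 kg/h.
After stage 2: water left = (1−0.438)×157.57 = 88.556; final concentrate = 833.32 kg/h.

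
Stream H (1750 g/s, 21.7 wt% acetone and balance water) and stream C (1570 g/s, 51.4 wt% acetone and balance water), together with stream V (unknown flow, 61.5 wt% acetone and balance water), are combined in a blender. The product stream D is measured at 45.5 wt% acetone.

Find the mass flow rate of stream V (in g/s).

Let V be the unknown flow. Total out = 3320 + V.
acetone balance: 1186.7 + 0.615·V = 0.455·(3320 + V)
(0.615 − 0.455)·V = 0.455×3320 − 1186.7 = 323.87
V = 323.87 / 0.160 = 2024.2 g/s

2024 g/s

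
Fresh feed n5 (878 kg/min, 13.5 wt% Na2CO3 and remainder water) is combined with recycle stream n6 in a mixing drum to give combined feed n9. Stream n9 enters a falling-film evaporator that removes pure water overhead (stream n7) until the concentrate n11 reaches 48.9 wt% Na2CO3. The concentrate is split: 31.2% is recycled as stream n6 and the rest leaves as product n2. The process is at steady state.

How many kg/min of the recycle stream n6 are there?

Overall Na2CO3 balance (none leaves overhead): Na2CO3 in fresh feed = Na2CO3 in product, i.e. 878×0.135 = (1−0.312)·n11·0.489.
n11 = 118.53/(0.489×0.688) = 352.31 kg/min.
Recycle n6 = 0.312×352.31 = 109.92 kg/min.

109.9 kg/min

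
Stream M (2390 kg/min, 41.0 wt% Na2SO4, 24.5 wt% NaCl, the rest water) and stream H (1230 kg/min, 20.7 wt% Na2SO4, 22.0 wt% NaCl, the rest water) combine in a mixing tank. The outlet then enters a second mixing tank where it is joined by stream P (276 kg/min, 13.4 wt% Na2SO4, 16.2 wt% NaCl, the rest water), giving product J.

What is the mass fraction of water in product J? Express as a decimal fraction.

Overall, product flow = 3896 kg/min.
water in = 2390×0.345 + 1230×0.573 + 276×0.704 = 1723.6 kg/min.
water fraction in J = 0.442.

0.442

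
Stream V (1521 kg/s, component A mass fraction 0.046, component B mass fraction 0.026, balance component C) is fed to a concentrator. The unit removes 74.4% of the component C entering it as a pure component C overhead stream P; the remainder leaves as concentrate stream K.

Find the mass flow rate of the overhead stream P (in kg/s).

component C entering = 1521×0.928 = 1411.5 kg/s; overhead removed = 0.744×1411.5 = 1050.1 kg/s.

1050 kg/s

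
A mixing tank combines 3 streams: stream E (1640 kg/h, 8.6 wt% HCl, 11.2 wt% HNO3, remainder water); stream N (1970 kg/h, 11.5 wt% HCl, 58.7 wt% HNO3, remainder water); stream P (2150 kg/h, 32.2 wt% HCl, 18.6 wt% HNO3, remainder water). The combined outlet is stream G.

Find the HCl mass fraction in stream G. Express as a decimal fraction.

Total flow out = 1640 + 1970 + 2150 = 5760 kg/h.
HCl in = 1640×0.086 + 1970×0.115 + 2150×0.322 = 1059.9 kg/h.
HCl mass fraction in G = 1059.9/5760 = 0.1840.

0.1840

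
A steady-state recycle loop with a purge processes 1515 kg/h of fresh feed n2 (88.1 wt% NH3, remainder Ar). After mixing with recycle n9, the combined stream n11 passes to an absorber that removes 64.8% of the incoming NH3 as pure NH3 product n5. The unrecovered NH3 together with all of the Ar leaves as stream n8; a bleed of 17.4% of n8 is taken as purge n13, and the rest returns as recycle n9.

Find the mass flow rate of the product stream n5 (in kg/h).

NH3 in n11: m_A = 1515×0.881 + (1−0.174)·(1−0.648)·m_A, so m_A = 1334.7/0.7092 = 1881.9 kg/h.
Product n5 = 0.648×1881.9 = 1219.5 kg/h.

1219 kg/h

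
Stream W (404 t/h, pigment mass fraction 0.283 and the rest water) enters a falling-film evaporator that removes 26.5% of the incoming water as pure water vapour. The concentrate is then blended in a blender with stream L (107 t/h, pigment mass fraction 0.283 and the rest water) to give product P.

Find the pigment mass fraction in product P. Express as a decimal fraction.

0.333

Vapour removed = 0.265×0.717×404 = 76.762 t/h; concentrate = 327.24 t/h.
pigment reaching the mixer = 114.33 (from concentrate) + 107×0.283 = 144.61 t/h.
Product flow = 327.24 + 107 = 434.24 t/h; pigment fraction = 0.333.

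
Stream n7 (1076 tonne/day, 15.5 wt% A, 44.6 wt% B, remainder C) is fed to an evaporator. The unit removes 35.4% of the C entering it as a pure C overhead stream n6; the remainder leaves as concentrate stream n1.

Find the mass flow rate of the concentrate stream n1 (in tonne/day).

924 tonne/day

C entering = 1076×0.399 = 429.32 tonne/day; overhead removed = 0.354×429.32 = 151.98 tonne/day.
Concentrate = 1076 − 151.98 = 924.02 tonne/day.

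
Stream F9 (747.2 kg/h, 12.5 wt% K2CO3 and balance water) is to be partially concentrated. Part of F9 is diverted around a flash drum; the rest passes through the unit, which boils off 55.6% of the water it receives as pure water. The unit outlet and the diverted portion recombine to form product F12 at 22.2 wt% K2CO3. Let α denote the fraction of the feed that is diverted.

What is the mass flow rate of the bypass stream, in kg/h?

All 747.2×0.125 = 93.4 kg/h of K2CO3 reaches F12, so F12 = 93.4/0.222 = 420.72 kg/h and vapour = 326.48 kg/h.
The evaporator receives (1−α)·747.2 of feed at 0.875 water and removes 0.556 of that water:
0.556×0.875×(1−α)×747.2 = 326.48
(1−α) = 326.48/363.51 = 0.8981;  α = 0.1019.
Bypass flow = 0.1019×747.2 = 76.122 kg/h.

76.12 kg/h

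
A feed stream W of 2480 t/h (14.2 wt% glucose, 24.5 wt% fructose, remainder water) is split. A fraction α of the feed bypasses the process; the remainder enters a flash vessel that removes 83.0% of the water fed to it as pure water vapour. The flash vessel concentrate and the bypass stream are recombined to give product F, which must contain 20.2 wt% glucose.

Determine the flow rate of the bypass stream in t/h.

1032 t/h

All 2480×0.142 = 352.16 t/h of glucose reaches F, so F = 352.16/0.202 = 1743.4 t/h and vapour = 736.63 t/h.
The evaporator receives (1−α)·2480 of feed at 0.613 water and removes 0.830 of that water:
0.830×0.613×(1−α)×2480 = 736.63
(1−α) = 736.63/1261.8 = 0.5838;  α = 0.4162.
Bypass flow = 0.4162×2480 = 1032.2 t/h.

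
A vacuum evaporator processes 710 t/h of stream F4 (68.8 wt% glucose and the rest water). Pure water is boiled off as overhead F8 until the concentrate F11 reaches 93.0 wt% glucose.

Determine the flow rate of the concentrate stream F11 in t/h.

glucose is conserved: 710×0.688 = 488.48 t/h all reports to the concentrate.
Concentrate = 488.48/(target fraction) = 525.25 t/h.

525.2 t/h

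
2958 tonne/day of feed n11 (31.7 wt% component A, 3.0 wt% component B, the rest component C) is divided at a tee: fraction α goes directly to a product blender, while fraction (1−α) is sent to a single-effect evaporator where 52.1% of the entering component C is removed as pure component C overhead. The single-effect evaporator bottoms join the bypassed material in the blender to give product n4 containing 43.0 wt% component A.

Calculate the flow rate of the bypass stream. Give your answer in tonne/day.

673.2 tonne/day

All 2958×0.317 = 937.69 tonne/day of component A reaches n4, so n4 = 937.69/0.430 = 2180.7 tonne/day and vapour = 777.33 tonne/day.
The evaporator receives (1−α)·2958 of feed at 0.653 component C and removes 0.521 of that component C:
0.521×0.653×(1−α)×2958 = 777.33
(1−α) = 777.33/1006.4 = 0.7724;  α = 0.2276.
Bypass flow = 0.2276×2958 = 673.15 tonne/day.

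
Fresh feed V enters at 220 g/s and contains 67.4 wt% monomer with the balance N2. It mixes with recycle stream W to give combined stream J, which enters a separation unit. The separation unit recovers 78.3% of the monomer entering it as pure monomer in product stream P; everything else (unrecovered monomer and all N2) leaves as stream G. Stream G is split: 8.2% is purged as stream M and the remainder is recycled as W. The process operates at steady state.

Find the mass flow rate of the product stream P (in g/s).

145 g/s

monomer in J: m_A = 220×0.674 + (1−0.082)·(1−0.783)·m_A, so m_A = 148.28/0.8008 = 185.17 g/s.
Product P = 0.783×185.17 = 144.99 g/s.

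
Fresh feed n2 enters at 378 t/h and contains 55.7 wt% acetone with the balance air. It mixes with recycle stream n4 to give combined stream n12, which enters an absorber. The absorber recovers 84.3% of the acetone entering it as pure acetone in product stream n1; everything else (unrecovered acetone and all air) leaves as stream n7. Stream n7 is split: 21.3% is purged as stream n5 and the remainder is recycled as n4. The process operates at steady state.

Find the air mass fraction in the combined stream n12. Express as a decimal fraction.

air enters only via n2 and leaves only via the purge: 378×0.443 = 0.213×(air in n7), and the absorber passes all air, so air in n12 = air in n7 = 786.17 t/h.
acetone in n12: m_A = 378×0.557 + (1−0.213)·(1−0.843)·m_A, so m_A = 210.55/0.8764 = 240.23 t/h.
n12 = 240.23 + 786.17 = 1026.4 t/h.
air fraction in n12 = 786.17/1026.4 = 0.766.

0.766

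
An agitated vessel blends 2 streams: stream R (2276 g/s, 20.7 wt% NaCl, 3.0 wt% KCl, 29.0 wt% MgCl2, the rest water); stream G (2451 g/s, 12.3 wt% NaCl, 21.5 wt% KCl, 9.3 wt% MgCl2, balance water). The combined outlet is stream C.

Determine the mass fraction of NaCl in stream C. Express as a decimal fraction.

Total flow out = 2276 + 2451 = 4727 g/s.
NaCl in = 2276×0.207 + 2451×0.123 = 772.61 g/s.
NaCl mass fraction in C = 772.61/4727 = 0.163.

0.163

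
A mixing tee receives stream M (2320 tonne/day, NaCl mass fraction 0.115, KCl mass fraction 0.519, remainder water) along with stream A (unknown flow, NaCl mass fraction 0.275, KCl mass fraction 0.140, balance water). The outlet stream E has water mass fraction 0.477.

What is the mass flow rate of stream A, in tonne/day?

Let A be the unknown flow. Total out = 2320 + A.
water balance: 849.12 + 0.585·A = 0.477·(2320 + A)
(0.585 − 0.477)·A = 0.477×2320 − 849.12 = 257.52
A = 257.52 / 0.108 = 2384.4 tonne/day

2384 tonne/day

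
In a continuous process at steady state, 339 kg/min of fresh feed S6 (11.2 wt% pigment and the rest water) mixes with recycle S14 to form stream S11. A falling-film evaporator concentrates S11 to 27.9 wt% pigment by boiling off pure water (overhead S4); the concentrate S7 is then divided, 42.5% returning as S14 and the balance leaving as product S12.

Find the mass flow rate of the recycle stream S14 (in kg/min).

Overall pigment balance (none leaves overhead): pigment in fresh feed = pigment in product, i.e. 339×0.112 = (1−0.425)·S7·0.279.
S7 = 37.968/(0.279×0.575) = 236.67 kg/min.
Recycle S14 = 0.425×236.67 = 100.59 kg/min.

100.6 kg/min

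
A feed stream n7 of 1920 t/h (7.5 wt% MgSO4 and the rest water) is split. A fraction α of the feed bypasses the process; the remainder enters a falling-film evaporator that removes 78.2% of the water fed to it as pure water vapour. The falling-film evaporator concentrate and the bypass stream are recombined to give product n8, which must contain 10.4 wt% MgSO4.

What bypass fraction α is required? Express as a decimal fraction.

0.615

All 1920×0.075 = 144 t/h of MgSO4 reaches n8, so n8 = 144/0.104 = 1384.6 t/h and vapour = 535.38 t/h.
The evaporator receives (1−α)·1920 of feed at 0.925 water and removes 0.782 of that water:
0.782×0.925×(1−α)×1920 = 535.38
(1−α) = 535.38/1388.8 = 0.3855;  α = 0.6145.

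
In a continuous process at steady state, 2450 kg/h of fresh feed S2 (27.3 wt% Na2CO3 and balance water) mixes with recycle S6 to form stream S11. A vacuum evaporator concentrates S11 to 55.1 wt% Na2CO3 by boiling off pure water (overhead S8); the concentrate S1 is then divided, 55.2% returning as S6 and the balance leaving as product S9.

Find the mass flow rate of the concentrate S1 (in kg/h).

2710 kg/h

Overall Na2CO3 balance (none leaves overhead): Na2CO3 in fresh feed = Na2CO3 in product, i.e. 2450×0.273 = (1−0.552)·S1·0.551.
S1 = 668.85/(0.551×0.448) = 2709.6 kg/h.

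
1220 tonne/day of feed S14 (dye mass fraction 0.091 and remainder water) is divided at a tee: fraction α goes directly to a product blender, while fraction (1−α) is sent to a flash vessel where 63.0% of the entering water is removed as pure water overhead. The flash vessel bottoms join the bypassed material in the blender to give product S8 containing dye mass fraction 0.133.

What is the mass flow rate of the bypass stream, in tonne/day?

547.3 tonne/day

All 1220×0.091 = 111.02 tonne/day of dye reaches S8, so S8 = 111.02/0.133 = 834.74 tonne/day and vapour = 385.26 tonne/day.
The evaporator receives (1−α)·1220 of feed at 0.909 water and removes 0.630 of that water:
0.630×0.909×(1−α)×1220 = 385.26
(1−α) = 385.26/698.66 = 0.5514;  α = 0.4486.
Bypass flow = 0.4486×1220 = 547.25 tonne/day.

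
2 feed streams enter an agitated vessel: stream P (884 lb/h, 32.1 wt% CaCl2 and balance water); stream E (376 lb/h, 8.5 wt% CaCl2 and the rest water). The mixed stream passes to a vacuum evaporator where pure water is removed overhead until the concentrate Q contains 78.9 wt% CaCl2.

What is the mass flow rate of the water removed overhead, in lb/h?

CaCl2 entering = 884×0.321 + 376×0.085 = 315.72 lb/h.
All CaCl2 reports to Q, so Q = 315.72/0.789 = 400.16 lb/h.
Total feed = 1260 lb/h; overhead = 1260 − 400.16 = 859.84 lb/h.

859.8 lb/h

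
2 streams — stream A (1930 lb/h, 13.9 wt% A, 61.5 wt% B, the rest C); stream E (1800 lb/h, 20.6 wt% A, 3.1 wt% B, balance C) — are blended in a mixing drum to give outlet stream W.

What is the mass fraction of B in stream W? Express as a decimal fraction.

Total flow out = 1930 + 1800 = 3730 lb/h.
B in = 1930×0.615 + 1800×0.031 = 1242.8 lb/h.
B mass fraction in W = 1242.8/3730 = 0.333.

0.333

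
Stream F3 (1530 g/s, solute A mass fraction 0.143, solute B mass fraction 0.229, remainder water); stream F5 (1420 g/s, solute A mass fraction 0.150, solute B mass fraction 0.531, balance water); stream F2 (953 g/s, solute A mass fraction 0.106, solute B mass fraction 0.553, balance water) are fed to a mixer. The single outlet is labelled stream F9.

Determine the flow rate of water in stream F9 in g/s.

water out = water in = 1530×0.628 + 1420×0.319 + 953×0.341 = 1738.8 g/s.

1739 g/s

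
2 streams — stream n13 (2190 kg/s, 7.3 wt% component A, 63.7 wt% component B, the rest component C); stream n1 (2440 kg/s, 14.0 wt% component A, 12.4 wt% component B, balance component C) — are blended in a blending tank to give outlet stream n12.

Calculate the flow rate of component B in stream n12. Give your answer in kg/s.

component B out = component B in = 2190×0.637 + 2440×0.124 = 1697.6 kg/s.

1698 kg/s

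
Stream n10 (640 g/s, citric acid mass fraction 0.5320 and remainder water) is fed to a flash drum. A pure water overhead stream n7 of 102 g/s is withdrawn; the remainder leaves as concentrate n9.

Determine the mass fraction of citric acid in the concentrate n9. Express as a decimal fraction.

citric acid is not removed: 640×0.532 = 340.48 g/s of citric acid enters n9.
Concentrate = 640 − 102 = 538 g/s.
Mass fraction = 340.48/538 = 0.6329.

0.6329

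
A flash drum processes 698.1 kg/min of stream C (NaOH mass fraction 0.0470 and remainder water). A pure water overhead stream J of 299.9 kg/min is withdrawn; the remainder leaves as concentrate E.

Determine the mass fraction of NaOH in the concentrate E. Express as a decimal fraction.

0.0824

NaOH is not removed: 698.1×0.047 = 32.811 kg/min of NaOH enters E.
Concentrate = 698.1 − 299.9 = 398.2 kg/min.
Mass fraction = 32.811/398.2 = 0.0824.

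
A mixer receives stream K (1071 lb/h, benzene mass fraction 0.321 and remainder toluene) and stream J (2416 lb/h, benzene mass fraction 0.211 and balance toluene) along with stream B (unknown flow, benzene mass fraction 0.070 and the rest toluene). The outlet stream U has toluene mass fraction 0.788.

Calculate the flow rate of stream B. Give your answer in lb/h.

805.1 lb/h

Let B be the unknown flow. Total out = 3487 + B.
toluene balance: 2633.4 + 0.930·B = 0.788·(3487 + B)
(0.930 − 0.788)·B = 0.788×3487 − 2633.4 = 114.32
B = 114.32 / 0.142 = 805.09 lb/h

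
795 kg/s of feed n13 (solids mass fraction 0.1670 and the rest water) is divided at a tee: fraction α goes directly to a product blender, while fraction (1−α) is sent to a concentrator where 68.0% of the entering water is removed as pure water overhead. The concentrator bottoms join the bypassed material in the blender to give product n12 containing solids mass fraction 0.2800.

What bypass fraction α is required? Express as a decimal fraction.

All 795×0.167 = 132.77 kg/s of solids reaches n12, so n12 = 132.77/0.280 = 474.16 kg/s and vapour = 320.84 kg/s.
The evaporator receives (1−α)·795 of feed at 0.833 water and removes 0.680 of that water:
0.680×0.833×(1−α)×795 = 320.84
(1−α) = 320.84/450.32 = 0.7125;  α = 0.2875.

0.288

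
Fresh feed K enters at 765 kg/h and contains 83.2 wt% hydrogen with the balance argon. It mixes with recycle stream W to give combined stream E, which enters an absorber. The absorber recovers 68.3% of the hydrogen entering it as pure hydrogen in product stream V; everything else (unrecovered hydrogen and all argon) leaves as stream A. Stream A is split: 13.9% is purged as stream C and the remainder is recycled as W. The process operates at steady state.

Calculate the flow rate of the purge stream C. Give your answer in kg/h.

167.1 kg/h

argon enters only via K and leaves only via the purge: 765×0.168 = 0.139×(argon in A), and the absorber passes all argon, so argon in E = argon in A = 924.6 kg/h.
hydrogen in E: m_A = 765×0.832 + (1−0.139)·(1−0.683)·m_A, so m_A = 636.48/0.7271 = 875.41 kg/h.
A = (1−0.683)×875.41 + 924.6 = 1202.1 kg/h.
Purge C = 0.139×1202.1 = 167.09 kg/h.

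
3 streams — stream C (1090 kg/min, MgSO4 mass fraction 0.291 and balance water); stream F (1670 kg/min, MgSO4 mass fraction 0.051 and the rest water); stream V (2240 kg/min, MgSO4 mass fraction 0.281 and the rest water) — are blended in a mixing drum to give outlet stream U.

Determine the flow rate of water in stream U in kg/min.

water out = water in = 1090×0.709 + 1670×0.949 + 2240×0.719 = 3968.2 kg/min.

3968 kg/min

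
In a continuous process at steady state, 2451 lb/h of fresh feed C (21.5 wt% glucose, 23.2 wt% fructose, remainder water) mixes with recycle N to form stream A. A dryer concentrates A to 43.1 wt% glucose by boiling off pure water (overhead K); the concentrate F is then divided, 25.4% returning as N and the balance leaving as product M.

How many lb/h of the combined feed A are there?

2867 lb/h

Overall glucose balance (none leaves overhead): glucose in fresh feed = glucose in product, i.e. 2451×0.215 = (1−0.254)·F·0.431.
F = 526.97/(0.431×0.746) = 1638.9 lb/h.
Recycle N = 0.254×1638.9 = 416.29 lb/h.
Combined feed A = 2451 + 416.29 = 2867.3 lb/h.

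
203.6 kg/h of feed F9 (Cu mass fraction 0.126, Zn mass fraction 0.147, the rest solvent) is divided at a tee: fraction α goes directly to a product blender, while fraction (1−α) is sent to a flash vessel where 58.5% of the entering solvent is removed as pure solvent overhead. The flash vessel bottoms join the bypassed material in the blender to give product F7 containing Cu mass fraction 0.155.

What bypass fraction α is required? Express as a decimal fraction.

All 203.6×0.126 = 25.654 kg/h of Cu reaches F7, so F7 = 25.654/0.155 = 165.51 kg/h and vapour = 38.093 kg/h.
The evaporator receives (1−α)·203.6 of feed at 0.727 solvent and removes 0.585 of that solvent:
0.585×0.727×(1−α)×203.6 = 38.093
(1−α) = 38.093/86.59 = 0.4399;  α = 0.5601.

0.560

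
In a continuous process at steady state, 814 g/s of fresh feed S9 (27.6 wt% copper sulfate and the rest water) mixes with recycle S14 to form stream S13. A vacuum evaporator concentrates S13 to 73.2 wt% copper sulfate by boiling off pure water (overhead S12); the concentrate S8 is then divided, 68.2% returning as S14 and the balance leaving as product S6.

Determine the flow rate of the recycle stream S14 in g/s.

658.2 g/s

Overall copper sulfate balance (none leaves overhead): copper sulfate in fresh feed = copper sulfate in product, i.e. 814×0.276 = (1−0.682)·S8·0.732.
S8 = 224.66/(0.732×0.318) = 965.15 g/s.
Recycle S14 = 0.682×965.15 = 658.23 g/s.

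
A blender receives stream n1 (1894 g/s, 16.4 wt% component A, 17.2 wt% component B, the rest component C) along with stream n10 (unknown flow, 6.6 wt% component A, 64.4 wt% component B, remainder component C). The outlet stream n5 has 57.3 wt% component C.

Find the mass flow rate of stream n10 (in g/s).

Let n10 be the unknown flow. Total out = 1894 + n10.
component C balance: 1257.6 + 0.290·n10 = 0.573·(1894 + n10)
(0.290 − 0.573)·n10 = 0.573×1894 − 1257.6 = -172.35
n10 = -172.35 / -0.283 = 609.02 g/s

609 g/s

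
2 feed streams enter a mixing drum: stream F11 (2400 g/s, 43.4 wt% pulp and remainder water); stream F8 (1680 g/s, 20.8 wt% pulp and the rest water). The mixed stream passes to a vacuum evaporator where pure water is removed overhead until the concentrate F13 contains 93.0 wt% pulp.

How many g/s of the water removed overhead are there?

2584 g/s

pulp entering = 2400×0.434 + 1680×0.208 = 1391 g/s.
All pulp reports to F13, so F13 = 1391/0.930 = 1495.7 g/s.
Total feed = 4080 g/s; overhead = 4080 − 1495.7 = 2584.3 g/s.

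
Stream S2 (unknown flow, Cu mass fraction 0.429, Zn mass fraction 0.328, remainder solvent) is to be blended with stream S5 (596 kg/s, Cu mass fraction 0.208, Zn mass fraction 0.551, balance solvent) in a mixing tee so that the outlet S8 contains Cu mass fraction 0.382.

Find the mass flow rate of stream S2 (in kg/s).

2206 kg/s

Let S2 be the unknown flow. Total out = 596 + S2.
Cu balance: 123.97 + 0.429·S2 = 0.382·(596 + S2)
(0.429 − 0.382)·S2 = 0.382×596 − 123.97 = 103.7
S2 = 103.7 / 0.047 = 2206.5 kg/s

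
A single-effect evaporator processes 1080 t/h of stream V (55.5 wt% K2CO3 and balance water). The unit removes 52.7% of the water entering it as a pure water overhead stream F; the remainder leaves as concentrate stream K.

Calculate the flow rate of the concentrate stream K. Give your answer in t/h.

826.7 t/h

water entering = 1080×0.445 = 480.6 t/h; overhead removed = 0.527×480.6 = 253.28 t/h.
Concentrate = 1080 − 253.28 = 826.72 t/h.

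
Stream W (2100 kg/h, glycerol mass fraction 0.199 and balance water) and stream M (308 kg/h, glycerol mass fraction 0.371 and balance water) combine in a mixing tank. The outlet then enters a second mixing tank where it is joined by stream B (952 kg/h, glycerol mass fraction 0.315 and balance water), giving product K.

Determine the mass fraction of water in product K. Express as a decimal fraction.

0.752

Overall, product flow = 3360 kg/h.
water in = 2100×0.801 + 308×0.629 + 952×0.685 = 2528 kg/h.
water fraction in K = 0.752.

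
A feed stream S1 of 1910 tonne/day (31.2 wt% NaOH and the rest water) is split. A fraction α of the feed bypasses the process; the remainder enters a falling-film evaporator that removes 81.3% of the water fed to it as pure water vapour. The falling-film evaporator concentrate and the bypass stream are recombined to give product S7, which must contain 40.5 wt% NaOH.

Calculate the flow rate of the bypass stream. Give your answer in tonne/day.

All 1910×0.312 = 595.92 tonne/day of NaOH reaches S7, so S7 = 595.92/0.405 = 1471.4 tonne/day and vapour = 438.59 tonne/day.
The evaporator receives (1−α)·1910 of feed at 0.688 water and removes 0.813 of that water:
0.813×0.688×(1−α)×1910 = 438.59
(1−α) = 438.59/1068.3 = 0.4105;  α = 0.5895.
Bypass flow = 0.5895×1910 = 1125.9 tonne/day.

1126 tonne/day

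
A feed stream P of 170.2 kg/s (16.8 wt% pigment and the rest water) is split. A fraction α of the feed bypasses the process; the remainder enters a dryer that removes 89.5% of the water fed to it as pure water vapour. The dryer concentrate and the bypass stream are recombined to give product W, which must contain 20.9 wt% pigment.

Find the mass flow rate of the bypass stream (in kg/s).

125.4 kg/s

All 170.2×0.168 = 28.594 kg/s of pigment reaches W, so W = 28.594/0.209 = 136.81 kg/s and vapour = 33.389 kg/s.
The evaporator receives (1−α)·170.2 of feed at 0.832 water and removes 0.895 of that water:
0.895×0.832×(1−α)×170.2 = 33.389
(1−α) = 33.389/126.74 = 0.2634;  α = 0.7366.
Bypass flow = 0.7366×170.2 = 125.36 kg/s.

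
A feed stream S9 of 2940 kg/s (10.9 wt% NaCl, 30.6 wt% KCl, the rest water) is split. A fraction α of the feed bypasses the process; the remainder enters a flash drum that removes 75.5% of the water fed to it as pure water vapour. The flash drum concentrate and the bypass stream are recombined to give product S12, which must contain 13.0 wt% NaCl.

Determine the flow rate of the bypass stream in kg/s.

All 2940×0.109 = 320.46 kg/s of NaCl reaches S12, so S12 = 320.46/0.130 = 2465.1 kg/s and vapour = 474.92 kg/s.
The evaporator receives (1−α)·2940 of feed at 0.585 water and removes 0.755 of that water:
0.755×0.585×(1−α)×2940 = 474.92
(1−α) = 474.92/1298.5 = 0.3657;  α = 0.6343.
Bypass flow = 0.6343×2940 = 1864.7 kg/s.

1865 kg/s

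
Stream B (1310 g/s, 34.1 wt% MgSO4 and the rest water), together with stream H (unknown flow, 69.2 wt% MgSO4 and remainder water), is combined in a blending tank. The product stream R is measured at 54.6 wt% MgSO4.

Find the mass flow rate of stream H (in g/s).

1839 g/s

Let H be the unknown flow. Total out = 1310 + H.
MgSO4 balance: 446.71 + 0.692·H = 0.546·(1310 + H)
(0.692 − 0.546)·H = 0.546×1310 − 446.71 = 268.55
H = 268.55 / 0.146 = 1839.4 g/s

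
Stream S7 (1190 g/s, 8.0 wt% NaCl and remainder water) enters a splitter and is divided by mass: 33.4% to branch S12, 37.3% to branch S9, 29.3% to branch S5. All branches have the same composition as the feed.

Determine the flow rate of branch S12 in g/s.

Branch S12 flow = 0.334×1190 = 397.46 g/s.

397.5 g/s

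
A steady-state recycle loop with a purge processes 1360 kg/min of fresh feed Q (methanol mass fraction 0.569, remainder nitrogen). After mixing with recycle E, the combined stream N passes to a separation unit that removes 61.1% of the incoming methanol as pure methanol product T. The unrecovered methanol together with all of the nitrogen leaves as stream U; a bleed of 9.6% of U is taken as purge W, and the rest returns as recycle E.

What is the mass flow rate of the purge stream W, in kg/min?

nitrogen enters only via Q and leaves only via the purge: 1360×0.431 = 0.096×(nitrogen in U), and the separation unit passes all nitrogen, so nitrogen in N = nitrogen in U = 6105.8 kg/min.
methanol in N: m_A = 1360×0.569 + (1−0.096)·(1−0.611)·m_A, so m_A = 773.84/0.6483 = 1193.6 kg/min.
U = (1−0.611)×1193.6 + 6105.8 = 6570.1 kg/min.
Purge W = 0.096×6570.1 = 630.73 kg/min.

630.7 kg/min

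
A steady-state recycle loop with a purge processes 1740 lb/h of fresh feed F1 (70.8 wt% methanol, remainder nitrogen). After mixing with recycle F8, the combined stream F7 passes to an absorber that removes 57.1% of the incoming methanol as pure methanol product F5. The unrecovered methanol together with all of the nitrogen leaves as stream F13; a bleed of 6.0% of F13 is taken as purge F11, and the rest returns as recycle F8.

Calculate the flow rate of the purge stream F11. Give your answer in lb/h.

561.2 lb/h

nitrogen enters only via F1 and leaves only via the purge: 1740×0.292 = 0.060×(nitrogen in F13), and the absorber passes all nitrogen, so nitrogen in F7 = nitrogen in F13 = 8468 lb/h.
methanol in F7: m_A = 1740×0.708 + (1−0.060)·(1−0.571)·m_A, so m_A = 1231.9/0.5967 = 2064.4 lb/h.
F13 = (1−0.571)×2064.4 + 8468 = 9353.6 lb/h.
Purge F11 = 0.060×9353.6 = 561.22 lb/h.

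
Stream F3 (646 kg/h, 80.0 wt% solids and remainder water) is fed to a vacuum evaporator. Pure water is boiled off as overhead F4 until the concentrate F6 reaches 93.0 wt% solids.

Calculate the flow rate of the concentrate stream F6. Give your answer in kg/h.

555.7 kg/h

solids is conserved: 646×0.800 = 516.8 kg/h all reports to the concentrate.
Concentrate = 516.8/(target fraction) = 555.7 kg/h.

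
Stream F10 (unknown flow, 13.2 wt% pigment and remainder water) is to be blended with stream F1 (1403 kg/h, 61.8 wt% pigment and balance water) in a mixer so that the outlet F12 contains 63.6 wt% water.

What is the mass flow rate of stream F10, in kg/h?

1536 kg/h

Let F10 be the unknown flow. Total out = 1403 + F10.
water balance: 535.95 + 0.868·F10 = 0.636·(1403 + F10)
(0.868 − 0.636)·F10 = 0.636×1403 − 535.95 = 356.36
F10 = 356.36 / 0.232 = 1536 kg/h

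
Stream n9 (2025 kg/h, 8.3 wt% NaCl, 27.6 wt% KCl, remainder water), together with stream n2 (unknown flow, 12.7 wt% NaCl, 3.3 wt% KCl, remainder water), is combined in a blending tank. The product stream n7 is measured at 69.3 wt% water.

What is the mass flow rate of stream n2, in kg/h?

716.3 kg/h

Let n2 be the unknown flow. Total out = 2025 + n2.
water balance: 1298 + 0.840·n2 = 0.693·(2025 + n2)
(0.840 − 0.693)·n2 = 0.693×2025 − 1298 = 105.3
n2 = 105.3 / 0.147 = 716.33 kg/h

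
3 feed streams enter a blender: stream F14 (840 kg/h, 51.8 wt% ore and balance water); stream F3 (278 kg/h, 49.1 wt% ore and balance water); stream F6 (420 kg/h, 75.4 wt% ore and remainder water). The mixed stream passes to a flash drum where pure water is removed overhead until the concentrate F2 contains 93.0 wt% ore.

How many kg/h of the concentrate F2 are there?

ore entering = 840×0.518 + 278×0.491 + 420×0.754 = 888.3 kg/h.
All ore reports to F2, so F2 = 888.3/0.930 = 955.16 kg/h.

955.2 kg/h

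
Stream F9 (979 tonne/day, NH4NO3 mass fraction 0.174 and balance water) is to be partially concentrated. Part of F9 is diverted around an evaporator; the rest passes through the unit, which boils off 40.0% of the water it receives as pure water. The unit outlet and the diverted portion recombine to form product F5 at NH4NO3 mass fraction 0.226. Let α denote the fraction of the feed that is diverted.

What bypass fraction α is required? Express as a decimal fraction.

0.304

All 979×0.174 = 170.35 tonne/day of NH4NO3 reaches F5, so F5 = 170.35/0.226 = 753.74 tonne/day and vapour = 225.26 tonne/day.
The evaporator receives (1−α)·979 of feed at 0.826 water and removes 0.400 of that water:
0.400×0.826×(1−α)×979 = 225.26
(1−α) = 225.26/323.46 = 0.6964;  α = 0.3036.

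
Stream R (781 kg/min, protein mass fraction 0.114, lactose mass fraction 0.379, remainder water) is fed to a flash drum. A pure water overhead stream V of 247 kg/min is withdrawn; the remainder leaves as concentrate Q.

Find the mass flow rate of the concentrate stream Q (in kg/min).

534 kg/min

Concentrate = 781 − 247 = 534 kg/min.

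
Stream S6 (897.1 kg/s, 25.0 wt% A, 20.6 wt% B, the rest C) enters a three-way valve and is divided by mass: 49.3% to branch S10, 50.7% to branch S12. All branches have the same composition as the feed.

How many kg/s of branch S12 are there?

Branch S12 flow = 0.507×897.1 = 454.83 kg/s.

454.8 kg/s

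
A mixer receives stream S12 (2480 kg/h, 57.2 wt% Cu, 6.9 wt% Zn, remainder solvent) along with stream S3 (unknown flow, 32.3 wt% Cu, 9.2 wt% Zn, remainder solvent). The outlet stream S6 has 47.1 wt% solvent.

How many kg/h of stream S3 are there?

2436 kg/h

Let S3 be the unknown flow. Total out = 2480 + S3.
solvent balance: 890.32 + 0.585·S3 = 0.471·(2480 + S3)
(0.585 − 0.471)·S3 = 0.471×2480 − 890.32 = 277.76
S3 = 277.76 / 0.114 = 2436.5 kg/h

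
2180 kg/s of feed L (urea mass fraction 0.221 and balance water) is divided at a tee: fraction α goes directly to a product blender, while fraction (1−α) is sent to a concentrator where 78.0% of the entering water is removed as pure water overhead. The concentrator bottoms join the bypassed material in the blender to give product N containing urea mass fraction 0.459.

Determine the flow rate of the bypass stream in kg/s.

319.7 kg/s

All 2180×0.221 = 481.78 kg/s of urea reaches N, so N = 481.78/0.459 = 1049.6 kg/s and vapour = 1130.4 kg/s.
The evaporator receives (1−α)·2180 of feed at 0.779 water and removes 0.780 of that water:
0.780×0.779×(1−α)×2180 = 1130.4
(1−α) = 1130.4/1324.6 = 0.8534;  α = 0.1466.
Bypass flow = 0.1466×2180 = 319.68 kg/s.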